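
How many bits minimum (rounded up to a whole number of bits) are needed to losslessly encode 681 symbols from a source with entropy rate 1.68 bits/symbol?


Minimum bits >= n * H = 681 * 1.68 = 1144.08, rounded up to a whole number of bits = 1145

1145 bits


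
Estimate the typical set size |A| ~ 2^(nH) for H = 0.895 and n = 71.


log2|A_typical| = nH = 71 * 0.895 = 63.545, so |A_typical| ~ 2^63.545 = 1.346e+19

1.346e+19


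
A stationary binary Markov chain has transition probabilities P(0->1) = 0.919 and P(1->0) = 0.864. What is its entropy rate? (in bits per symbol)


Stationary distribution: pi_0 = p10/(p01+p10) = 0.4846, pi_1 = 0.5154. Entropy rate H' = pi_0*H(p01) + pi_1*H(p10) = 0.4846*0.4057 + 0.5154*0.5737 = 0.4923

0.4923 bits/symbol


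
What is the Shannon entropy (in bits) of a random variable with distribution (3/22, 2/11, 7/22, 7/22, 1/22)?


H = -sum(p_i * log2(p_i)). Terms: -(3/22)*log2(3/22) = 0.391973; -(2/11)*log2(2/11) = 0.447169; -(7/22)*log2(7/22) = 0.525661; -(7/22)*log2(7/22) = 0.525661; -(1/22)*log2(1/22) = 0.202701. H = 0.391973 + 0.447169 + 0.525661 + 0.525661 + 0.202701 = 2.0932

2.0932 bits


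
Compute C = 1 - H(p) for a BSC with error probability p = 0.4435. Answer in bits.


H(p) = -p*log2(p) - (1-p)*log2(1-p) = -0.4435*log2(0.4435) - 0.5565*log2(0.5565) = 0.520223 + 0.470547 = 0.9908. C = 1 - H(p) = 1 - 0.9908 = 0.0092

0.0092 bits


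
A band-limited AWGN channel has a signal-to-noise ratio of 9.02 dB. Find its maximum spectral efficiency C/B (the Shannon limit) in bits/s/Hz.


SNR_linear = 10^(9.02/10) = 7.9799; C/B = log2(1 + SNR_linear) = log2(1 + 7.9799) = 3.1667

3.1667 bits/s/Hz


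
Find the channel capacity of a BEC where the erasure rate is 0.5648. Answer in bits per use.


C = 1 - epsilon = 1 - 0.5648 = 0.4352

0.4352 bits


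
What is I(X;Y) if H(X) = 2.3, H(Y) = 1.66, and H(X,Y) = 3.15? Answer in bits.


I(X;Y) = H(X) + H(Y) - H(X,Y) = 2.3 + 1.66 - 3.15 = 0.81

0.81 bits


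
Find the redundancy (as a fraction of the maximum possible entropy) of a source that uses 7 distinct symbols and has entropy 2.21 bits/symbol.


H_max = log2(K) = log2(7) = 2.8074 bits/symbol. Redundancy = 1 - H/H_max = 1 - 2.21/2.8074 = 1 - 0.7872 = 0.2128

0.2128


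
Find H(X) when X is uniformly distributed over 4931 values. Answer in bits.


H = log2(n) = log2(4931) = 12.2677

12.2677 bits


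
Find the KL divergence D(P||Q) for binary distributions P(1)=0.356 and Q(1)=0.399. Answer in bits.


KL = p*log2(p/q) + (1-p)*log2((1-p)/(1-q)) = 0.356*log2(0.356/0.399) + 0.644*log2(0.644/0.601) = 0.0056

0.0056 bits


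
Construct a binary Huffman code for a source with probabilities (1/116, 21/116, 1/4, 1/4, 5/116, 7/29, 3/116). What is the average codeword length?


Huffman construction (repeatedly merge the two least-probable nodes; each merge adds 1 bit to every symbol beneath it): 1/116 + 3/116 = 1/29; 1/29 + 5/116 = 9/116; 9/116 + 21/116 = 15/58; 7/29 + 1/4 = 57/116; 1/4 + 15/58 = 59/116; 57/116 + 59/116 = 1. Resulting codeword lengths (in the order the probabilities were given): (5, 3, 2, 2, 4, 2, 5). L_avg = sum(p_i * l_i) = 1/116*5 + 21/116*3 + 1/4*2 + 1/4*2 + 5/116*4 + 7/29*2 + 3/116*5 = 275/116 = 2.3707

2.3707 bits


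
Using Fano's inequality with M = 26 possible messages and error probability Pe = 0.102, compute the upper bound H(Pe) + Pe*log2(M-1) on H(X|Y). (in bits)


H(Pe) = -Pe*log2(Pe) - (1-Pe)*log2(1-Pe) = -0.102*log2(0.102) - 0.898*log2(0.898) = 0.335923 + 0.139381 = 0.4753. Pe*log2(M-1) = 0.102*log2(25) = 0.473673. Bound = H(Pe) + Pe*log2(M-1) = 0.335923 + 0.139381 + 0.473673 = 0.949

0.949 bits


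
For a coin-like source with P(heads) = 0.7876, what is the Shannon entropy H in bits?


H = -p*log2(p) - (1-p)*log2(1-p). -0.7876*log2(0.7876) = 0.271301; -0.2124*log2(0.2124) = 0.474745. H = 0.271301 + 0.474745 = 0.746

0.746 bits


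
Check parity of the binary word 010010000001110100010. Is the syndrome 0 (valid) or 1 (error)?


Syndrome = XOR of all bits = 0 XOR 1 XOR 0 XOR 0 XOR 1 XOR 0 XOR 0 XOR 0 XOR 0 XOR 0 XOR 0 XOR 1 XOR 1 XOR 1 XOR 0 XOR 1 XOR 0 XOR 0 XOR 0 XOR 1 XOR 0 = 1

1


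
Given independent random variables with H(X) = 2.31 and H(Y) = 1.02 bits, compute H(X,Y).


For independent variables, H(X,Y) = H(X) + H(Y) = 2.31 + 1.02 = 3.33

3.33 bits


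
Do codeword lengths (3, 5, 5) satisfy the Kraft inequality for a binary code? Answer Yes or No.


Kraft sum = sum(2^(-l_i)) = 0.1875, need <= 1. Result: satisfied (a binary prefix-free code with these lengths exists)

Yes


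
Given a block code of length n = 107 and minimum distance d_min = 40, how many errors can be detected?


Detection capability = d_min - 1 = 40 - 1 = 39

39 errors


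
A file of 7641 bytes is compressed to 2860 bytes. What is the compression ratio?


Ratio = original / compressed = 7641 / 2860 = 2.6717

2.6717


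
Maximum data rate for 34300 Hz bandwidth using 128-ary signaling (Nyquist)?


Rate = 2 * B * log2(M) = 2 * 34300 * 7.0 = 480200.0

480200.0 bps


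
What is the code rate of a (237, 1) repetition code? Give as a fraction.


Rate = k/n = 1/237

1/237


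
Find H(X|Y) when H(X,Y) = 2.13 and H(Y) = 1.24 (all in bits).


H(X|Y) = H(X,Y) - H(Y) = 2.13 - 1.24 = 0.89

0.89 bits


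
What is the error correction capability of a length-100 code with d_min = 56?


Correction capability = floor((d-1)/2) = floor((56-1)/2) = 27

27 errors


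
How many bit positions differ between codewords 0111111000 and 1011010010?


Count differing positions: ^ ^ . . ^ . ^ . ^ . = 5 differences

5


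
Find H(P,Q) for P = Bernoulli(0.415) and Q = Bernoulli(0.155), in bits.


H(P,Q) = -p*log2(q) - (1-p)*log2(1-q). -0.415*log2(0.155) = 1.116209; -0.585*log2(0.845) = 0.142141. H(P,Q) = 1.116209 + 0.142141 = 1.2584

1.2584 bits


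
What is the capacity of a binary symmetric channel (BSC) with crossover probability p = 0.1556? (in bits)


H(p) = -p*log2(p) - (1-p)*log2(1-p) = -0.1556*log2(0.1556) - 0.8444*log2(0.8444) = 0.417644 + 0.206035 = 0.6237. C = 1 - H(p) = 1 - 0.6237 = 0.3763

0.3763 bits


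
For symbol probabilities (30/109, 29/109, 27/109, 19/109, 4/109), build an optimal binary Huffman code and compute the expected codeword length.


Huffman construction (repeatedly merge the two least-probable nodes; each merge adds 1 bit to every symbol beneath it): 4/109 + 19/109 = 23/109; 23/109 + 27/109 = 50/109; 29/109 + 30/109 = 59/109; 50/109 + 59/109 = 1. Resulting codeword lengths (in the order the probabilities were given): (2, 2, 2, 3, 3). L_avg = sum(p_i * l_i) = 30/109*2 + 29/109*2 + 27/109*2 + 19/109*3 + 4/109*3 = 241/109 = 2.211

2.211 bits


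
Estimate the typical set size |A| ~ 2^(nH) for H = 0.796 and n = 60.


log2|A_typical| = nH = 60 * 0.796 = 47.76, so |A_typical| ~ 2^47.76 = 2.383e+14

2.383e+14


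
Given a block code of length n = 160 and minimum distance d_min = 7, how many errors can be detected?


Detection capability = d_min - 1 = 7 - 1 = 6

6 errors


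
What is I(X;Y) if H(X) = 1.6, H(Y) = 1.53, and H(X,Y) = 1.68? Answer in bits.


I(X;Y) = H(X) + H(Y) - H(X,Y) = 1.6 + 1.53 - 1.68 = 1.45

1.45 bits


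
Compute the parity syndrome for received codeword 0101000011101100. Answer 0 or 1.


Syndrome = XOR of all bits = 0 XOR 1 XOR 0 XOR 1 XOR 0 XOR 0 XOR 0 XOR 0 XOR 1 XOR 1 XOR 1 XOR 0 XOR 1 XOR 1 XOR 0 XOR 0 = 1

1


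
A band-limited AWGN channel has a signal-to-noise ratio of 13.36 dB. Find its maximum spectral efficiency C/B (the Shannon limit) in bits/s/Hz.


SNR_linear = 10^(13.36/10) = 21.677; C/B = log2(1 + SNR_linear) = log2(1 + 21.677) = 4.5032

4.5032 bits/s/Hz


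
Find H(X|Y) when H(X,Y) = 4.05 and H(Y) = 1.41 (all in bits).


H(X|Y) = H(X,Y) - H(Y) = 4.05 - 1.41 = 2.64

2.64 bits


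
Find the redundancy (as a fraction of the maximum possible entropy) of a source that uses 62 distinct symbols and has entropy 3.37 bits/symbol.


H_max = log2(K) = log2(62) = 5.9542 bits/symbol. Redundancy = 1 - H/H_max = 1 - 3.37/5.9542 = 1 - 0.566 = 0.434

0.434


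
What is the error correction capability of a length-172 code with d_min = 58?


Correction capability = floor((d-1)/2) = floor((58-1)/2) = 28

28 errors


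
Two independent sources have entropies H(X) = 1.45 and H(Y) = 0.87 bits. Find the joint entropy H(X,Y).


For independent variables, H(X,Y) = H(X) + H(Y) = 1.45 + 0.87 = 2.32

2.32 bits


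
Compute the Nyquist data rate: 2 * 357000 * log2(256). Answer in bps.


Rate = 2 * B * log2(M) = 2 * 357000 * 8.0 = 5712000.0

5712000.0 bps


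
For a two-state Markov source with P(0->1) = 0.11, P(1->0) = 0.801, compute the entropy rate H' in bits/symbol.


Stationary distribution: pi_0 = p10/(p01+p10) = 0.8793, pi_1 = 0.1207. Entropy rate H' = pi_0*H(p01) + pi_1*H(p10) = 0.8793*0.4999 + 0.1207*0.7199 = 0.5265

0.5265 bits/symbol


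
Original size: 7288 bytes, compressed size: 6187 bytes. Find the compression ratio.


Ratio = original / compressed = 7288 / 6187 = 1.178

1.178


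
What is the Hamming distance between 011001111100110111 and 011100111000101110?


Count differing positions: . . . ^ . ^ . . . ^ . . . ^ ^ . . ^ = 6 differences

6


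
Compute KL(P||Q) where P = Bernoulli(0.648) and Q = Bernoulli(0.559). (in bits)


KL = p*log2(p/q) + (1-p)*log2((1-p)/(1-q)) = 0.648*log2(0.648/0.559) + 0.352*log2(0.352/0.441) = 0.0236

0.0236 bits


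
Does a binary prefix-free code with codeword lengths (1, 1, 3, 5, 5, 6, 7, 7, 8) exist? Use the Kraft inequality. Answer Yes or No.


Kraft sum = sum(2^(-l_i)) = 1.2227, need <= 1. Result: violated (a binary prefix-free code with these lengths cannot exist)

No


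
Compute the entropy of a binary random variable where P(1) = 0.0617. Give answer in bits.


H = -p*log2(p) - (1-p)*log2(1-p). -0.0617*log2(0.0617) = 0.247947; -0.9383*log2(0.9383) = 0.086210. H = 0.247947 + 0.086210 = 0.3342

0.3342 bits


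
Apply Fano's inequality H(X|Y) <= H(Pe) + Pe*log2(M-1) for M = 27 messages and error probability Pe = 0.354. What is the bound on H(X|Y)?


H(Pe) = -Pe*log2(Pe) - (1-Pe)*log2(1-Pe) = -0.354*log2(0.354) - 0.646*log2(0.646) = 0.530355 + 0.407234 = 0.9376. Pe*log2(M-1) = 0.354*log2(26) = 1.663956. Bound = H(Pe) + Pe*log2(M-1) = 0.530355 + 0.407234 + 1.663956 = 2.6015

2.6015 bits


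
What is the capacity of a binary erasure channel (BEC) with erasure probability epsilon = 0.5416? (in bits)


C = 1 - epsilon = 1 - 0.5416 = 0.4584

0.4584 bits


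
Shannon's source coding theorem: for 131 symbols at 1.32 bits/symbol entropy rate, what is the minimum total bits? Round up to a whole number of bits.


Minimum bits >= n * H = 131 * 1.32 = 172.92, rounded up to a whole number of bits = 173

173 bits


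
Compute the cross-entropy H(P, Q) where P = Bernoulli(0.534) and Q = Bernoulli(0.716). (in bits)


H(P,Q) = -p*log2(q) - (1-p)*log2(1-q). -0.534*log2(0.716) = 0.257371; -0.466*log2(0.284) = 0.846273. H(P,Q) = 0.257371 + 0.846273 = 1.1036

1.1036 bits


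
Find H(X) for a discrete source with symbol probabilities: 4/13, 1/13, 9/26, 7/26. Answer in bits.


H = -sum(p_i * log2(p_i)). Terms: -(4/13)*log2(4/13) = 0.523212; -(1/13)*log2(1/13) = 0.284649; -(9/26)*log2(9/26) = 0.529794; -(7/26)*log2(7/26) = 0.509677. H = 0.523212 + 0.284649 + 0.529794 + 0.509677 = 1.8473

1.8473 bits


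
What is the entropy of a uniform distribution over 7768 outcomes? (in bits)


H = log2(n) = log2(7768) = 12.9233

12.9233 bits


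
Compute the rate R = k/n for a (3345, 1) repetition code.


Rate = k/n = 1/3345

1/3345


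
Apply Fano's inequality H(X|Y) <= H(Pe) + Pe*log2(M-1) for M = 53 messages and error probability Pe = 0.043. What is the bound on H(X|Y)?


H(Pe) = -Pe*log2(Pe) - (1-Pe)*log2(1-Pe) = -0.043*log2(0.043) - 0.957*log2(0.957) = 0.195199 + 0.060683 = 0.2559. Pe*log2(M-1) = 0.043*log2(52) = 0.245119. Bound = H(Pe) + Pe*log2(M-1) = 0.195199 + 0.060683 + 0.245119 = 0.501

0.501 bits


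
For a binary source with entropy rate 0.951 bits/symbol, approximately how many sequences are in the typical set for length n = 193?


log2|A_typical| = nH = 193 * 0.951 = 183.543, so |A_typical| ~ 2^183.543 = 1.786e+55

1.786e+55


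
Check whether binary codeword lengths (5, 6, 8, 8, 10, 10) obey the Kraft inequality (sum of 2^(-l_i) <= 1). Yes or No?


Kraft sum = sum(2^(-l_i)) = 0.0566, need <= 1. Result: satisfied (a binary prefix-free code with these lengths exists)

Yes


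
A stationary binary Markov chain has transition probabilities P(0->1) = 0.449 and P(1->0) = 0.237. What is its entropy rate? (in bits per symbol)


Stationary distribution: pi_0 = p10/(p01+p10) = 0.3455, pi_1 = 0.6545. Entropy rate H' = pi_0*H(p01) + pi_1*H(p10) = 0.3455*0.9925 + 0.6545*0.79 = 0.86

0.86 bits/symbol


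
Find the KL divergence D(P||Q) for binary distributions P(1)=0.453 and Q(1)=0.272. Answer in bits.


KL = p*log2(p/q) + (1-p)*log2((1-p)/(1-q)) = 0.453*log2(0.453/0.272) + 0.547*log2(0.547/0.728) = 0.1078

0.1078 bits


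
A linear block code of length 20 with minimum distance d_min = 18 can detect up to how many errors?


Detection capability = d_min - 1 = 18 - 1 = 17

17 errors


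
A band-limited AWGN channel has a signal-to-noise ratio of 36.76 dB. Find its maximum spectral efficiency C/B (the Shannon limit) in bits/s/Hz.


SNR_linear = 10^(36.76/10) = 4742.4199; C/B = log2(1 + SNR_linear) = log2(1 + 4742.4199) = 12.2117

12.2117 bits/s/Hz


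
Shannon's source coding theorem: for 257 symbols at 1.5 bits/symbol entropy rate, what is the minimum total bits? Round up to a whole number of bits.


Minimum bits >= n * H = 257 * 1.5 = 385.5, rounded up to a whole number of bits = 386

386 bits


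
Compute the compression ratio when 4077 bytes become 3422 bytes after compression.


Ratio = original / compressed = 4077 / 3422 = 1.1914

1.1914


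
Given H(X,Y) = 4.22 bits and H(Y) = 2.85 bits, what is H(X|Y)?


H(X|Y) = H(X,Y) - H(Y) = 4.22 - 2.85 = 1.37

1.37 bits


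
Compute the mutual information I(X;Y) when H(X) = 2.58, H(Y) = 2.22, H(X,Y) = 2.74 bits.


I(X;Y) = H(X) + H(Y) - H(X,Y) = 2.58 + 2.22 - 2.74 = 2.06

2.06 bits


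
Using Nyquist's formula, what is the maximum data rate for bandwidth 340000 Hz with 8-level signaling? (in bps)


Rate = 2 * B * log2(M) = 2 * 340000 * 3.0 = 2040000.0

2040000.0 bps


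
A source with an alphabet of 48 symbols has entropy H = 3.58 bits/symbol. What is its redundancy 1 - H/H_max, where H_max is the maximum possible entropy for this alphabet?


H_max = log2(K) = log2(48) = 5.585 bits/symbol. Redundancy = 1 - H/H_max = 1 - 3.58/5.585 = 1 - 0.641 = 0.359

0.359


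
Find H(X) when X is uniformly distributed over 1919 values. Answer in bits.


H = log2(n) = log2(1919) = 10.9061

10.9061 bits


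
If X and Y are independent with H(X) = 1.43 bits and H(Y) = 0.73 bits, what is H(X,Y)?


For independent variables, H(X,Y) = H(X) + H(Y) = 1.43 + 0.73 = 2.16

2.16 bits


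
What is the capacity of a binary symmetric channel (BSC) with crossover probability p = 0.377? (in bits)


H(p) = -p*log2(p) - (1-p)*log2(1-p) = -0.377*log2(0.377) - 0.623*log2(0.623) = 0.530576 + 0.425320 = 0.9559. C = 1 - H(p) = 1 - 0.9559 = 0.0441

0.0441 bits


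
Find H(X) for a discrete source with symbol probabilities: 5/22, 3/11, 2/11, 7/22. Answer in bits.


H = -sum(p_i * log2(p_i)). Terms: -(5/22)*log2(5/22) = 0.485796; -(3/11)*log2(3/11) = 0.511219; -(2/11)*log2(2/11) = 0.447169; -(7/22)*log2(7/22) = 0.525661. H = 0.485796 + 0.511219 + 0.447169 + 0.525661 = 1.9698

1.9698 bits


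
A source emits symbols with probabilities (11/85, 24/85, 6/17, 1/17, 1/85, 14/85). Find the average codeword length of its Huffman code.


Huffman construction (repeatedly merge the two least-probable nodes; each merge adds 1 bit to every symbol beneath it): 1/85 + 1/17 = 6/85; 6/85 + 11/85 = 1/5; 14/85 + 1/5 = 31/85; 24/85 + 6/17 = 54/85; 31/85 + 54/85 = 1. Resulting codeword lengths (in the order the probabilities were given): (3, 2, 2, 4, 4, 2). L_avg = sum(p_i * l_i) = 11/85*3 + 24/85*2 + 6/17*2 + 1/17*4 + 1/85*4 + 14/85*2 = 193/85 = 2.2706

2.2706 bits


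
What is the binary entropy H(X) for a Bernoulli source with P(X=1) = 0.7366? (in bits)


H = -p*log2(p) - (1-p)*log2(1-p). -0.7366*log2(0.7366) = 0.324875; -0.2634*log2(0.2634) = 0.506959. H = 0.324875 + 0.506959 = 0.8318

0.8318 bits


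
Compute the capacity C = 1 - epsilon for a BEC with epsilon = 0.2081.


C = 1 - epsilon = 1 - 0.2081 = 0.7919

0.7919 bits


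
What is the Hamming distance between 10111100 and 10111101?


Count differing positions: . . . . . . . ^ = 1 differences

1


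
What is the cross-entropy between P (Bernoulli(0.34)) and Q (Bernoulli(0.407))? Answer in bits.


H(P,Q) = -p*log2(q) - (1-p)*log2(1-q). -0.34*log2(0.407) = 0.440946; -0.66*log2(0.593) = 0.497571. H(P,Q) = 0.440946 + 0.497571 = 0.9385

0.9385 bits


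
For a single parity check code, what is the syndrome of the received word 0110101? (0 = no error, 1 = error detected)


Syndrome = XOR of all bits = 0 XOR 1 XOR 1 XOR 0 XOR 1 XOR 0 XOR 1 = 0

0


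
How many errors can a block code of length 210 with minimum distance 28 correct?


Correction capability = floor((d-1)/2) = floor((28-1)/2) = 13

13 errors


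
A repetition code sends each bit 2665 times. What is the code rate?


Rate = k/n = 1/2665

1/2665


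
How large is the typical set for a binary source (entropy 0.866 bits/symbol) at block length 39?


log2|A_typical| = nH = 39 * 0.866 = 33.774, so |A_typical| ~ 2^33.774 = 1.469e+10

1.469e+10


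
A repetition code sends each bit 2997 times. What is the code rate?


Rate = k/n = 1/2997

1/2997


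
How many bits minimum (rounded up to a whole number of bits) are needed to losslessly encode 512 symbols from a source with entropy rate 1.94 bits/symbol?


Minimum bits >= n * H = 512 * 1.94 = 993.28, rounded up to a whole number of bits = 994

994 bits


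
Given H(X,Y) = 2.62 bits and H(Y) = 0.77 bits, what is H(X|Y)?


H(X|Y) = H(X,Y) - H(Y) = 2.62 - 0.77 = 1.85

1.85 bits


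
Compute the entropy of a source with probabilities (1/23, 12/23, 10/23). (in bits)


H = -sum(p_i * log2(p_i)). Terms: -(1/23)*log2(1/23) = 0.196677; -(12/23)*log2(12/23) = 0.489704; -(10/23)*log2(10/23) = 0.522450. H = 0.196677 + 0.489704 + 0.522450 = 1.2088

1.2088 bits


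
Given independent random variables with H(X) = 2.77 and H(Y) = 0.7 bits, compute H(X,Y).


For independent variables, H(X,Y) = H(X) + H(Y) = 2.77 + 0.7 = 3.47

3.47 bits


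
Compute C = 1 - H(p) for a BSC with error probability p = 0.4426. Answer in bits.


H(p) = -p*log2(p) - (1-p)*log2(1-p) = -0.4426*log2(0.4426) - 0.5574*log2(0.5574) = 0.520464 + 0.470008 = 0.9905. C = 1 - H(p) = 1 - 0.9905 = 0.0095

0.0095 bits


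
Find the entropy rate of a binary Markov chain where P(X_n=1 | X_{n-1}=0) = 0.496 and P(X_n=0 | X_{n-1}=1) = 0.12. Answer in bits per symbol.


Stationary distribution: pi_0 = p10/(p01+p10) = 0.1948, pi_1 = 0.8052. Entropy rate H' = pi_0*H(p01) + pi_1*H(p10) = 0.1948*1.0 + 0.8052*0.5294 = 0.621

0.621 bits/symbol


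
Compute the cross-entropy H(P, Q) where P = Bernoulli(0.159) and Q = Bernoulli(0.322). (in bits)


H(P,Q) = -p*log2(q) - (1-p)*log2(1-q). -0.159*log2(0.322) = 0.259944; -0.841*log2(0.678) = 0.471501. H(P,Q) = 0.259944 + 0.471501 = 0.7314

0.7314 bits


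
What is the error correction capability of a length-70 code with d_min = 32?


Correction capability = floor((d-1)/2) = floor((32-1)/2) = 15

15 errors


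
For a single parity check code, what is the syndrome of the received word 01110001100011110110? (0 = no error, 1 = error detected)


Syndrome = XOR of all bits = 0 XOR 1 XOR 1 XOR 1 XOR 0 XOR 0 XOR 0 XOR 1 XOR 1 XOR 0 XOR 0 XOR 0 XOR 1 XOR 1 XOR 1 XOR 1 XOR 0 XOR 1 XOR 1 XOR 0 = 1

1


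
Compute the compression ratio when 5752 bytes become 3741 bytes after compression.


Ratio = original / compressed = 5752 / 3741 = 1.5376

1.5376


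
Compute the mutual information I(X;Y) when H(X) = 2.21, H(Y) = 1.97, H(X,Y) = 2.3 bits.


I(X;Y) = H(X) + H(Y) - H(X,Y) = 2.21 + 1.97 - 2.3 = 1.88

1.88 bits


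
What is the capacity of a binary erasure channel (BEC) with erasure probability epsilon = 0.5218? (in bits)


C = 1 - epsilon = 1 - 0.5218 = 0.4782

0.4782 bits


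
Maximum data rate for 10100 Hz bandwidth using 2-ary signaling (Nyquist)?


Rate = 2 * B * log2(M) = 2 * 10100 * 1.0 = 20200.0

20200.0 bps


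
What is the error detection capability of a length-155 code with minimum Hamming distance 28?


Detection capability = d_min - 1 = 28 - 1 = 27

27 errors


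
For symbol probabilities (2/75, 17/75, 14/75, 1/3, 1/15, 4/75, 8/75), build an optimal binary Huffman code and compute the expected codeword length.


Huffman construction (repeatedly merge the two least-probable nodes; each merge adds 1 bit to every symbol beneath it): 2/75 + 4/75 = 2/25; 1/15 + 2/25 = 11/75; 8/75 + 11/75 = 19/75; 14/75 + 17/75 = 31/75; 19/75 + 1/3 = 44/75; 31/75 + 44/75 = 1. Resulting codeword lengths (in the order the probabilities were given): (5, 2, 2, 2, 4, 5, 3). L_avg = sum(p_i * l_i) = 2/75*5 + 17/75*2 + 14/75*2 + 1/3*2 + 1/15*4 + 4/75*5 + 8/75*3 = 62/25 = 2.48

2.48 bits


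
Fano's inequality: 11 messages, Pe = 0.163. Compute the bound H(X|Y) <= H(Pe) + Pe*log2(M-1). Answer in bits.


H(Pe) = -Pe*log2(Pe) - (1-Pe)*log2(1-Pe) = -0.163*log2(0.163) - 0.837*log2(0.837) = 0.426580 + 0.214858 = 0.6414. Pe*log2(M-1) = 0.163*log2(10) = 0.541474. Bound = H(Pe) + Pe*log2(M-1) = 0.426580 + 0.214858 + 0.541474 = 1.1829

1.1829 bits


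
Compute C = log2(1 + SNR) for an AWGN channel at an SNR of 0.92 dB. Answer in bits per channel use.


SNR_linear = 10^(0.92/10) = 1.2359; C = log2(1 + SNR_linear) = log2(1 + 1.2359) = 1.1609

1.1609 bits/channel use


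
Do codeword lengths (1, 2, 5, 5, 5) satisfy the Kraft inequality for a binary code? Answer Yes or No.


Kraft sum = sum(2^(-l_i)) = 0.8438, need <= 1. Result: satisfied (a binary prefix-free code with these lengths exists)

Yes


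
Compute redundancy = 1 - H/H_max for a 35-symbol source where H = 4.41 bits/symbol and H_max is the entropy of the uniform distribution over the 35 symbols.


H_max = log2(K) = log2(35) = 5.1293 bits/symbol. Redundancy = 1 - H/H_max = 1 - 4.41/5.1293 = 1 - 0.8598 = 0.1402

0.1402


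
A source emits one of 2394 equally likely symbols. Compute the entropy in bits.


H = log2(n) = log2(2394) = 11.2252

11.2252 bits


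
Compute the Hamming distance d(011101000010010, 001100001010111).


Count differing positions: . ^ . . . ^ . . ^ . . . ^ . ^ = 5 differences

5


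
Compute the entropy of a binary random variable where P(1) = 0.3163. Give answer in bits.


H = -p*log2(p) - (1-p)*log2(1-p). -0.3163*log2(0.3163) = 0.525259; -0.6837*log2(0.6837) = 0.375054. H = 0.525259 + 0.375054 = 0.9003

0.9003 bits


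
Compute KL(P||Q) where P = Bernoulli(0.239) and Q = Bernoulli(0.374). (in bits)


KL = p*log2(p/q) + (1-p)*log2((1-p)/(1-q)) = 0.239*log2(0.239/0.374) + 0.761*log2(0.761/0.626) = 0.06

0.06 bits


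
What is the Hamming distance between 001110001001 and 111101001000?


Count differing positions: ^ ^ . . ^ ^ . . . . . ^ = 5 differences

5


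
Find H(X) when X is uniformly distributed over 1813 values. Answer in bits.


H = log2(n) = log2(1813) = 10.8242

10.8242 bits


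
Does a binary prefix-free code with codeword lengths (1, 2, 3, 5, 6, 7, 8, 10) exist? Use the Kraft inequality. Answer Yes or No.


Kraft sum = sum(2^(-l_i)) = 0.9346, need <= 1. Result: satisfied (a binary prefix-free code with these lengths exists)

Yes


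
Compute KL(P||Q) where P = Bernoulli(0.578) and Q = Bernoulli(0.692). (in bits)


KL = p*log2(p/q) + (1-p)*log2((1-p)/(1-q)) = 0.578*log2(0.578/0.692) + 0.422*log2(0.422/0.308) = 0.0416

0.0416 bits


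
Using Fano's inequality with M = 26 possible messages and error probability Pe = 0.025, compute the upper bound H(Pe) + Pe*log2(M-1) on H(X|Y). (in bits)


H(Pe) = -Pe*log2(Pe) - (1-Pe)*log2(1-Pe) = -0.025*log2(0.025) - 0.975*log2(0.975) = 0.133048 + 0.035613 = 0.1687. Pe*log2(M-1) = 0.025*log2(25) = 0.116096. Bound = H(Pe) + Pe*log2(M-1) = 0.133048 + 0.035613 + 0.116096 = 0.2848

0.2848 bits


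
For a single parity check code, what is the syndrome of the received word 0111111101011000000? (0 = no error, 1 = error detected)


Syndrome = XOR of all bits = 0 XOR 1 XOR 1 XOR 1 XOR 1 XOR 1 XOR 1 XOR 1 XOR 0 XOR 1 XOR 0 XOR 1 XOR 1 XOR 0 XOR 0 XOR 0 XOR 0 XOR 0 XOR 0 = 0

0


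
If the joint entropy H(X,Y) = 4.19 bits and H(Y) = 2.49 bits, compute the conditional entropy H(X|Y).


H(X|Y) = H(X,Y) - H(Y) = 4.19 - 2.49 = 1.7

1.7 bits


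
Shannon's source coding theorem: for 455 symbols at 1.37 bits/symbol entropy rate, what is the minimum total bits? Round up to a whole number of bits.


Minimum bits >= n * H = 455 * 1.37 = 623.35, rounded up to a whole number of bits = 624

624 bits


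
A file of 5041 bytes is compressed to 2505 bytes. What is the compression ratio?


Ratio = original / compressed = 5041 / 2505 = 2.0124

2.0124


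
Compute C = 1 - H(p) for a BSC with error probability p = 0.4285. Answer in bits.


H(p) = -p*log2(p) - (1-p)*log2(1-p) = -0.4285*log2(0.4285) - 0.5715*log2(0.5715) = 0.523898 + 0.461300 = 0.9852. C = 1 - H(p) = 1 - 0.9852 = 0.0148

0.0148 bits


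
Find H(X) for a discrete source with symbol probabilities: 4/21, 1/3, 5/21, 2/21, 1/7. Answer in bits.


H = -sum(p_i * log2(p_i)). Terms: -(4/21)*log2(4/21) = 0.455680; -(1/3)*log2(1/3) = 0.528321; -(5/21)*log2(5/21) = 0.492950; -(2/21)*log2(2/21) = 0.323078; -(1/7)*log2(1/7) = 0.401051. H = 0.455680 + 0.528321 + 0.492950 + 0.323078 + 0.401051 = 2.2011

2.2011 bits


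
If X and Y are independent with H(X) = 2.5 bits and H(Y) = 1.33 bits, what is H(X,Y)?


For independent variables, H(X,Y) = H(X) + H(Y) = 2.5 + 1.33 = 3.83

3.83 bits


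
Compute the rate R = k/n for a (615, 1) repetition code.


Rate = k/n = 1/615

1/615


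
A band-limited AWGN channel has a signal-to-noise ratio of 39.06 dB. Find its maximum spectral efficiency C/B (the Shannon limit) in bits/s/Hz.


SNR_linear = 10^(39.06/10) = 8053.7844; C/B = log2(1 + SNR_linear) = log2(1 + 8053.7844) = 12.9756

12.9756 bits/s/Hz


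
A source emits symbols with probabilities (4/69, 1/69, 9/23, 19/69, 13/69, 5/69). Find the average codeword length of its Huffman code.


Huffman construction (repeatedly merge the two least-probable nodes; each merge adds 1 bit to every symbol beneath it): 1/69 + 4/69 = 5/69; 5/69 + 5/69 = 10/69; 10/69 + 13/69 = 1/3; 19/69 + 1/3 = 14/23; 9/23 + 14/23 = 1. Resulting codeword lengths (in the order the probabilities were given): (5, 5, 1, 2, 3, 4). L_avg = sum(p_i * l_i) = 4/69*5 + 1/69*5 + 9/23*1 + 19/69*2 + 13/69*3 + 5/69*4 = 149/69 = 2.1594

2.1594 bits


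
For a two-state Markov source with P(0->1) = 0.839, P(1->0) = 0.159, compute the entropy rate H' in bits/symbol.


Stationary distribution: pi_0 = p10/(p01+p10) = 0.1593, pi_1 = 0.8407. Entropy rate H' = pi_0*H(p01) + pi_1*H(p10) = 0.1593*0.6367 + 0.8407*0.6319 = 0.6327

0.6327 bits/symbol


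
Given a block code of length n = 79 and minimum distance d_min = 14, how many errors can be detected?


Detection capability = d_min - 1 = 14 - 1 = 13

13 errors


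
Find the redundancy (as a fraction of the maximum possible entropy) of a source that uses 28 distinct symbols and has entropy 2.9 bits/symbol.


H_max = log2(K) = log2(28) = 4.8074 bits/symbol. Redundancy = 1 - H/H_max = 1 - 2.9/4.8074 = 1 - 0.6032 = 0.3968

0.3968


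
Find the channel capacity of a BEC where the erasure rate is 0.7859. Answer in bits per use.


C = 1 - epsilon = 1 - 0.7859 = 0.2141

0.2141 bits


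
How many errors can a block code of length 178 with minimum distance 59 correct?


Correction capability = floor((d-1)/2) = floor((59-1)/2) = 29

29 errors


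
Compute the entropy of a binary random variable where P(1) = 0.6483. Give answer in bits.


H = -p*log2(p) - (1-p)*log2(1-p). -0.6483*log2(0.6483) = 0.405360; -0.3517*log2(0.3517) = 0.530217. H = 0.405360 + 0.530217 = 0.9356

0.9356 bits


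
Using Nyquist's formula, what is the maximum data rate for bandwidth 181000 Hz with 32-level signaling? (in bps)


Rate = 2 * B * log2(M) = 2 * 181000 * 5.0 = 1810000.0

1810000.0 bps


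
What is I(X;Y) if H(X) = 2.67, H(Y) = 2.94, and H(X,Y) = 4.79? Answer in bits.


I(X;Y) = H(X) + H(Y) - H(X,Y) = 2.67 + 2.94 - 4.79 = 0.82

0.82 bits


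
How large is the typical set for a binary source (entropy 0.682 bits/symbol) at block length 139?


log2|A_typical| = nH = 139 * 0.682 = 94.798, so |A_typical| ~ 2^94.798 = 3.444e+28

3.444e+28


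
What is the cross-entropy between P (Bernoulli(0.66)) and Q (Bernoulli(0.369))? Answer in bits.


H(P,Q) = -p*log2(q) - (1-p)*log2(1-q). -0.66*log2(0.369) = 0.949283; -0.34*log2(0.631) = 0.225858. H(P,Q) = 0.949283 + 0.225858 = 1.1751

1.1751 bits


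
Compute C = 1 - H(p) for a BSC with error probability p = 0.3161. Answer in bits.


H(p) = -p*log2(p) - (1-p)*log2(1-p) = -0.3161*log2(0.3161) - 0.6839*log2(0.6839) = 0.525215 + 0.374875 = 0.9001. C = 1 - H(p) = 1 - 0.9001 = 0.0999

0.0999 bits


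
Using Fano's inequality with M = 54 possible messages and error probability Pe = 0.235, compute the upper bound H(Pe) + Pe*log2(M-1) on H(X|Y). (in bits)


H(Pe) = -Pe*log2(Pe) - (1-Pe)*log2(1-Pe) = -0.235*log2(0.235) - 0.765*log2(0.765) = 0.490978 + 0.295648 = 0.7866. Pe*log2(M-1) = 0.235*log2(53) = 1.346061. Bound = H(Pe) + Pe*log2(M-1) = 0.490978 + 0.295648 + 1.346061 = 2.1327

2.1327 bits


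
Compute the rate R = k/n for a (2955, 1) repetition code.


Rate = k/n = 1/2955

1/2955


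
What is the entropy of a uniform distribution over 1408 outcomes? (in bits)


H = log2(n) = log2(1408) = 10.4594

10.4594 bits


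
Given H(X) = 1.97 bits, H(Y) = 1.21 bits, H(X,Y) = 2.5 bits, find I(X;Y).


I(X;Y) = H(X) + H(Y) - H(X,Y) = 1.97 + 1.21 - 2.5 = 0.68

0.68 bits


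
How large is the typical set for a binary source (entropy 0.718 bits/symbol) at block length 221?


log2|A_typical| = nH = 221 * 0.718 = 158.678, so |A_typical| ~ 2^158.678 = 5.846e+47

5.846e+47


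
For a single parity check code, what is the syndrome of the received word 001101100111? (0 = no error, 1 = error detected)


Syndrome = XOR of all bits = 0 XOR 0 XOR 1 XOR 1 XOR 0 XOR 1 XOR 1 XOR 0 XOR 0 XOR 1 XOR 1 XOR 1 = 1

1


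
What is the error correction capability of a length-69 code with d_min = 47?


Correction capability = floor((d-1)/2) = floor((47-1)/2) = 23

23 errors


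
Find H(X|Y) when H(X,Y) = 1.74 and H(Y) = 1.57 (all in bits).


H(X|Y) = H(X,Y) - H(Y) = 1.74 - 1.57 = 0.17

0.17 bits


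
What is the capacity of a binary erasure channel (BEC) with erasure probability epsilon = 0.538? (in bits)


C = 1 - epsilon = 1 - 0.538 = 0.462

0.462 bits


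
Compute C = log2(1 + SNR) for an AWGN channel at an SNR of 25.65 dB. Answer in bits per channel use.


SNR_linear = 10^(25.65/10) = 367.2823; C = log2(1 + SNR_linear) = log2(1 + 367.2823) = 8.5247

8.5247 bits/channel use


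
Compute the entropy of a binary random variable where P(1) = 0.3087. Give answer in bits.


H = -p*log2(p) - (1-p)*log2(1-p). -0.3087*log2(0.3087) = 0.523470; -0.6913*log2(0.6913) = 0.368198. H = 0.523470 + 0.368198 = 0.8917

0.8917 bits


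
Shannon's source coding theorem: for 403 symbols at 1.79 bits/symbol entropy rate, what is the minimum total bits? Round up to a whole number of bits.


Minimum bits >= n * H = 403 * 1.79 = 721.37, rounded up to a whole number of bits = 722

722 bits


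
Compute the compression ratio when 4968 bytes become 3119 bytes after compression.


Ratio = original / compressed = 4968 / 3119 = 1.5928

1.5928


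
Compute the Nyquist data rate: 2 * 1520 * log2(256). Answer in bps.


Rate = 2 * B * log2(M) = 2 * 1520 * 8.0 = 24320.0

24320.0 bps


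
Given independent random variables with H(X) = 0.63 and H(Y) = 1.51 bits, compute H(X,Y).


For independent variables, H(X,Y) = H(X) + H(Y) = 0.63 + 1.51 = 2.14

2.14 bits


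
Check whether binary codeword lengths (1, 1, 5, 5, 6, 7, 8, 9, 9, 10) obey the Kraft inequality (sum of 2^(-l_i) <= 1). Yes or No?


Kraft sum = sum(2^(-l_i)) = 1.0947, need <= 1. Result: violated (a binary prefix-free code with these lengths cannot exist)

No


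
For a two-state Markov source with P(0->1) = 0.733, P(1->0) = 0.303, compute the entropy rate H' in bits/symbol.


Stationary distribution: pi_0 = p10/(p01+p10) = 0.2925, pi_1 = 0.7075. Entropy rate H' = pi_0*H(p01) + pi_1*H(p10) = 0.2925*0.8371 + 0.7075*0.8849 = 0.8709

0.8709 bits/symbol


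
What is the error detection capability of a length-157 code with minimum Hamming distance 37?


Detection capability = d_min - 1 = 37 - 1 = 36

36 errors


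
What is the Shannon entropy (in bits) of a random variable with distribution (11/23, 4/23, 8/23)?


H = -sum(p_i * log2(p_i)). Terms: -(11/23)*log2(11/23) = 0.508932; -(4/23)*log2(4/23) = 0.438880; -(8/23)*log2(8/23) = 0.529935. H = 0.508932 + 0.438880 + 0.529935 = 1.4777

1.4777 bits


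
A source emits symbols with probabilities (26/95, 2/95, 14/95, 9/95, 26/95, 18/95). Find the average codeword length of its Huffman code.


Huffman construction (repeatedly merge the two least-probable nodes; each merge adds 1 bit to every symbol beneath it): 2/95 + 9/95 = 11/95; 11/95 + 14/95 = 5/19; 18/95 + 5/19 = 43/95; 26/95 + 26/95 = 52/95; 43/95 + 52/95 = 1. Resulting codeword lengths (in the order the probabilities were given): (2, 4, 3, 4, 2, 2). L_avg = sum(p_i * l_i) = 26/95*2 + 2/95*4 + 14/95*3 + 9/95*4 + 26/95*2 + 18/95*2 = 226/95 = 2.3789

2.3789 bits


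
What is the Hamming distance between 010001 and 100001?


Count differing positions: ^ ^ . . . . = 2 differences

2


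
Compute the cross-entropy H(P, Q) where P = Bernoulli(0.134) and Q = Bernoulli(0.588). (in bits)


H(P,Q) = -p*log2(q) - (1-p)*log2(1-q). -0.134*log2(0.588) = 0.102659; -0.866*log2(0.412) = 1.107860. H(P,Q) = 0.102659 + 1.107860 = 1.2105

1.2105 bits


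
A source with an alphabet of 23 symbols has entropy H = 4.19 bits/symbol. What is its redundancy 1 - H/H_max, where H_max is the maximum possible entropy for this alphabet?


H_max = log2(K) = log2(23) = 4.5236 bits/symbol. Redundancy = 1 - H/H_max = 1 - 4.19/4.5236 = 1 - 0.9263 = 0.0737

0.0737


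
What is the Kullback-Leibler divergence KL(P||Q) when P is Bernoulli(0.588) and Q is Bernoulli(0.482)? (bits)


KL = p*log2(p/q) + (1-p)*log2((1-p)/(1-q)) = 0.588*log2(0.588/0.482) + 0.412*log2(0.412/0.518) = 0.0325

0.0325 bits


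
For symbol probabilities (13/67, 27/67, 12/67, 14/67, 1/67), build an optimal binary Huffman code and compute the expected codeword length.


Huffman construction (repeatedly merge the two least-probable nodes; each merge adds 1 bit to every symbol beneath it): 1/67 + 12/67 = 13/67; 13/67 + 13/67 = 26/67; 14/67 + 26/67 = 40/67; 27/67 + 40/67 = 1. Resulting codeword lengths (in the order the probabilities were given): (3, 1, 4, 2, 4). L_avg = sum(p_i * l_i) = 13/67*3 + 27/67*1 + 12/67*4 + 14/67*2 + 1/67*4 = 146/67 = 2.1791

2.1791 bits


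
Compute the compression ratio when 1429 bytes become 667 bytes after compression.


Ratio = original / compressed = 1429 / 667 = 2.1424

2.1424


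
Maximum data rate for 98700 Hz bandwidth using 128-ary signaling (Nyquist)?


Rate = 2 * B * log2(M) = 2 * 98700 * 7.0 = 1381800.0

1381800.0 bps


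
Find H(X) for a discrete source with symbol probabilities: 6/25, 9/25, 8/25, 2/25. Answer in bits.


H = -sum(p_i * log2(p_i)). Terms: -(6/25)*log2(6/25) = 0.494134; -(9/25)*log2(9/25) = 0.530615; -(8/25)*log2(8/25) = 0.526034; -(2/25)*log2(2/25) = 0.291508. H = 0.494134 + 0.530615 + 0.526034 + 0.291508 = 1.8423

1.8423 bits


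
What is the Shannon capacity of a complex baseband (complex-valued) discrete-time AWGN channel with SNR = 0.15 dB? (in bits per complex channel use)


SNR_linear = 10^(0.15/10) = 1.0351; C = log2(1 + SNR_linear) = log2(1 + 1.0351) = 1.0251

1.0251 bits/channel use


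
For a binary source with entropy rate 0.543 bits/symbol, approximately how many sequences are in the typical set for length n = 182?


log2|A_typical| = nH = 182 * 0.543 = 98.826, so |A_typical| ~ 2^98.826 = 5.618e+29

5.618e+29


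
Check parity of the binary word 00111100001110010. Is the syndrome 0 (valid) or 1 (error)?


Syndrome = XOR of all bits = 0 XOR 0 XOR 1 XOR 1 XOR 1 XOR 1 XOR 0 XOR 0 XOR 0 XOR 0 XOR 1 XOR 1 XOR 1 XOR 0 XOR 0 XOR 1 XOR 0 = 0

0


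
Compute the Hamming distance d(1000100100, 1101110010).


Count differing positions: . ^ . ^ . ^ . ^ ^ . = 5 differences

5


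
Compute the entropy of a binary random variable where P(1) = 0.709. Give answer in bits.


H = -p*log2(p) - (1-p)*log2(1-p). -0.709*log2(0.709) = 0.351765; -0.291*log2(0.291) = 0.518245. H = 0.351765 + 0.518245 = 0.87

0.87 bits


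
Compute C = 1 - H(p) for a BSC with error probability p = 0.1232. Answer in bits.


H(p) = -p*log2(p) - (1-p)*log2(1-p) = -0.1232*log2(0.1232) - 0.8768*log2(0.8768) = 0.372178 + 0.166312 = 0.5385. C = 1 - H(p) = 1 - 0.5385 = 0.4615

0.4615 bits


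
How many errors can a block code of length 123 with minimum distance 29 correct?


Correction capability = floor((d-1)/2) = floor((29-1)/2) = 14

14 errors


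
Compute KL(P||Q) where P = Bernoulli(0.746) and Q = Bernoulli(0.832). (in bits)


KL = p*log2(p/q) + (1-p)*log2((1-p)/(1-q)) = 0.746*log2(0.746/0.832) + 0.254*log2(0.254/0.168) = 0.0341

0.0341 bits


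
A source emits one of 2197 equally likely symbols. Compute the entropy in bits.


H = log2(n) = log2(2197) = 11.1013

11.1013 bits


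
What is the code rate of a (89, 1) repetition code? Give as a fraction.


Rate = k/n = 1/89

1/89


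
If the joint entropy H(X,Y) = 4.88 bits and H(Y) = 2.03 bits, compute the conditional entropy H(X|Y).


H(X|Y) = H(X,Y) - H(Y) = 4.88 - 2.03 = 2.85

2.85 bits


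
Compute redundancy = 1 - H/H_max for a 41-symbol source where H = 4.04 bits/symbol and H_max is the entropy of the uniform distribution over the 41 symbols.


H_max = log2(K) = log2(41) = 5.3576 bits/symbol. Redundancy = 1 - H/H_max = 1 - 4.04/5.3576 = 1 - 0.7541 = 0.2459

0.2459


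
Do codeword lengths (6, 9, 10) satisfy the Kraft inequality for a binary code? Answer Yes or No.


Kraft sum = sum(2^(-l_i)) = 0.0186, need <= 1. Result: satisfied (a binary prefix-free code with these lengths exists)

Yes


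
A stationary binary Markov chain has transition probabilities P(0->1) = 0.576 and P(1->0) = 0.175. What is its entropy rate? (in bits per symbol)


Stationary distribution: pi_0 = p10/(p01+p10) = 0.233, pi_1 = 0.767. Entropy rate H' = pi_0*H(p01) + pi_1*H(p10) = 0.233*0.9833 + 0.767*0.669 = 0.7422

0.7422 bits/symbol


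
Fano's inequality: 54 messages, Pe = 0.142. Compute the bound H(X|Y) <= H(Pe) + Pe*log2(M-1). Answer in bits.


H(Pe) = -Pe*log2(Pe) - (1-Pe)*log2(1-Pe) = -0.142*log2(0.142) - 0.858*log2(0.858) = 0.399877 + 0.189575 = 0.5895. Pe*log2(M-1) = 0.142*log2(53) = 0.813365. Bound = H(Pe) + Pe*log2(M-1) = 0.399877 + 0.189575 + 0.813365 = 1.4028

1.4028 bits


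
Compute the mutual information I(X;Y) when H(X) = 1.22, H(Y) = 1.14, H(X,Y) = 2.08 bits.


I(X;Y) = H(X) + H(Y) - H(X,Y) = 1.22 + 1.14 - 2.08 = 0.28

0.28 bits
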